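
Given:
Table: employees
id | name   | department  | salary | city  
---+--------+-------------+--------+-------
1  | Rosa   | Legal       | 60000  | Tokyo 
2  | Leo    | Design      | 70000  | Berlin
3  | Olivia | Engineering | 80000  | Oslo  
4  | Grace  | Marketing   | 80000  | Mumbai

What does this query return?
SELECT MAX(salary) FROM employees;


Salaries: 60000, 70000, 80000, 80000
MAX = 80000

80000


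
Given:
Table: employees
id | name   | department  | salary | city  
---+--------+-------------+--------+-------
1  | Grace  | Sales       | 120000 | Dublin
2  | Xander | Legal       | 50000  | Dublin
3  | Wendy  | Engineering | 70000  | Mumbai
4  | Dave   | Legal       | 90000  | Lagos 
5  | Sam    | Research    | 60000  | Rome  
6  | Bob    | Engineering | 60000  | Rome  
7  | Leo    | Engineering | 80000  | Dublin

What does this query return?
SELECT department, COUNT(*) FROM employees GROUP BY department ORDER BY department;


Assigning each row to its department group:
  Grace -> Sales
  Xander -> Legal
  Wendy -> Engineering
  Dave -> Legal
  Sam -> Research
  Bob -> Engineering
  Leo -> Engineering


4 groups:
Engineering, 3
Legal, 2
Research, 1
Sales, 1


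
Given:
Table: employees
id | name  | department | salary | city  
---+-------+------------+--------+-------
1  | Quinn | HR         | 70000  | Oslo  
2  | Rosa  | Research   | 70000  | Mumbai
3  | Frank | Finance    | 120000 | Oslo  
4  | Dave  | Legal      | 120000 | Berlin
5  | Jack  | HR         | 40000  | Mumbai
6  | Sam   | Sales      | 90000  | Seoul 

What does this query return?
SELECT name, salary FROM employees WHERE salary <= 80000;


Filtering: salary <= 80000
Matching: 3 rows

3 rows:
Quinn, 70000
Rosa, 70000
Jack, 40000


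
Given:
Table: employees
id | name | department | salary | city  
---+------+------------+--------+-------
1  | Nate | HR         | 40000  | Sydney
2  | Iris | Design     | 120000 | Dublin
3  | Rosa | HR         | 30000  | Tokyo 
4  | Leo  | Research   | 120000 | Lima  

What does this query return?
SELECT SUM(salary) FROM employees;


SUM(salary) = 40000 + 120000 + 30000 + 120000 = 310000

310000


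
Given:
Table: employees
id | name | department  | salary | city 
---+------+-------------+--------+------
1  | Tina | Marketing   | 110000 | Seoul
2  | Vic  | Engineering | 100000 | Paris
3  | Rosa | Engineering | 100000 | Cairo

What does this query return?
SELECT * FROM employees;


SELECT * returns all 3 rows with all columns

3 rows:
1, Tina, Marketing, 110000, Seoul
2, Vic, Engineering, 100000, Paris
3, Rosa, Engineering, 100000, Cairo


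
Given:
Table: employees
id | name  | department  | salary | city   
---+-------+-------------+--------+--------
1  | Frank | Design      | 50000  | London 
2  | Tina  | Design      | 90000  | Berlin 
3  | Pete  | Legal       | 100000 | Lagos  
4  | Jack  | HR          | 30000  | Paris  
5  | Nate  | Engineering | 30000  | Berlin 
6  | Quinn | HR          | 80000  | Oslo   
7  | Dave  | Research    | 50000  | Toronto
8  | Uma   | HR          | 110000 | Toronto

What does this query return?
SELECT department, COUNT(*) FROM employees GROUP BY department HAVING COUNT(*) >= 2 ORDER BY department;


Groups with count >= 2:
  Design: 2 -> PASS
  HR: 3 -> PASS
  Engineering: 1 -> filtered out
  Legal: 1 -> filtered out
  Research: 1 -> filtered out


2 groups:
Design, 2
HR, 3


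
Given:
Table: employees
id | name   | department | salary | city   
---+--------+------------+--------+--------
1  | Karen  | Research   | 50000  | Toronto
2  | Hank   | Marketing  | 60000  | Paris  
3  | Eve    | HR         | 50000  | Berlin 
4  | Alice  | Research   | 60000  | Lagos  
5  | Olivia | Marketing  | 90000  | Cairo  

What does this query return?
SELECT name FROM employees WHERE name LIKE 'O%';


LIKE 'O%' matches names starting with 'O'
Matching: 1

1 rows:
Olivia


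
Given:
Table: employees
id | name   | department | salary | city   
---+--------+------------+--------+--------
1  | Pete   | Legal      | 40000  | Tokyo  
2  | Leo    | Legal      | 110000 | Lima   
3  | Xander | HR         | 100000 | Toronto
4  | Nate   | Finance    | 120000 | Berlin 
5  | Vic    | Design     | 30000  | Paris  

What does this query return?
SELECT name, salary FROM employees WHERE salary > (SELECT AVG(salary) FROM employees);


Subquery: AVG(salary) = 80000.0
Filtering: salary > 80000.0
  Leo (110000) -> MATCH
  Xander (100000) -> MATCH
  Nate (120000) -> MATCH


3 rows:
Leo, 110000
Xander, 100000
Nate, 120000


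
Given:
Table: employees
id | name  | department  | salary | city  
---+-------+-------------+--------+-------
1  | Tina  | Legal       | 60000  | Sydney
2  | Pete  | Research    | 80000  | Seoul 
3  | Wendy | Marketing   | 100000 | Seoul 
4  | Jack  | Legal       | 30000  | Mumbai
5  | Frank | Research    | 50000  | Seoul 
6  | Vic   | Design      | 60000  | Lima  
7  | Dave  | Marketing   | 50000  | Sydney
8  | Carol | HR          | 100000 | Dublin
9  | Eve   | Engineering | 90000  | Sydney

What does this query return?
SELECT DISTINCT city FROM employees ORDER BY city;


All 'city' values (row order): Sydney, Seoul, Seoul, Mumbai, Seoul, Lima, Sydney, Dublin, Sydney
Removing duplicates leaves 5 unique value(s).

5 values:
Dublin
Lima
Mumbai
Seoul
Sydney


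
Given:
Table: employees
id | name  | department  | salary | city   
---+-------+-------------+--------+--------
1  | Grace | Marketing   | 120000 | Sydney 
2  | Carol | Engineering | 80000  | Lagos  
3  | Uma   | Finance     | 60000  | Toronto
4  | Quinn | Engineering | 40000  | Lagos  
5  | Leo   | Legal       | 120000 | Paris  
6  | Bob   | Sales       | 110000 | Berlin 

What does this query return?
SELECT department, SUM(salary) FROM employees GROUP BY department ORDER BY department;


Summing salary within each department:
  Engineering: 80000 + 40000 = 120000
  Finance: 60000 = 60000
  Legal: 120000 = 120000
  Marketing: 120000 = 120000
  Sales: 110000 = 110000


5 groups:
Engineering, 120000
Finance, 60000
Legal, 120000
Marketing, 120000
Sales, 110000


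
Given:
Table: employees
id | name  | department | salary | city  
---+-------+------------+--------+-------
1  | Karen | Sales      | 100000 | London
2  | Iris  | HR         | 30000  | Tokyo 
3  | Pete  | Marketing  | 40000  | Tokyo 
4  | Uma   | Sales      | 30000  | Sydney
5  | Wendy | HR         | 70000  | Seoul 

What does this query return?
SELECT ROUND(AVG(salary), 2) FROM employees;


SUM(salary) = 270000
COUNT = 5
ROUND(AVG, 2) = ROUND(270000 / 5, 2) = 54000.0

54000.0


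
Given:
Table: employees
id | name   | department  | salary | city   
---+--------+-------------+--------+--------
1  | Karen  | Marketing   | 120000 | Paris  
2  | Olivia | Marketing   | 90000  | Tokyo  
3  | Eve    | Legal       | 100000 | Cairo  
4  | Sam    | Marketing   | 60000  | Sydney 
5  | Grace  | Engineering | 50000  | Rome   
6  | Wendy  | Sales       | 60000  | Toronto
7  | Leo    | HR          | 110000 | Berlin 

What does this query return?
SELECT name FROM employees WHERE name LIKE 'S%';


LIKE 'S%' matches names starting with 'S'
Matching: 1

1 rows:
Sam


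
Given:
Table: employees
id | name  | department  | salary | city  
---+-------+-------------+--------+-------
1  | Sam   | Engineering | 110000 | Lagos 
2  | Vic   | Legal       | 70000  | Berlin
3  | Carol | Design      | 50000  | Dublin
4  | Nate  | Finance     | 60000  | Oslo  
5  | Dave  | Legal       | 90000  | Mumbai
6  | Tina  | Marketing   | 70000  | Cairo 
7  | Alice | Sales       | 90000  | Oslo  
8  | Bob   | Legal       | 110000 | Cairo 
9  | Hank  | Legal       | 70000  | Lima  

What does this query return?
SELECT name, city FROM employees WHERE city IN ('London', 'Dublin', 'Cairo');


Filtering: city IN ('London', 'Dublin', 'Cairo')
Matching: 3 rows

3 rows:
Carol, Dublin
Tina, Cairo
Bob, Cairo


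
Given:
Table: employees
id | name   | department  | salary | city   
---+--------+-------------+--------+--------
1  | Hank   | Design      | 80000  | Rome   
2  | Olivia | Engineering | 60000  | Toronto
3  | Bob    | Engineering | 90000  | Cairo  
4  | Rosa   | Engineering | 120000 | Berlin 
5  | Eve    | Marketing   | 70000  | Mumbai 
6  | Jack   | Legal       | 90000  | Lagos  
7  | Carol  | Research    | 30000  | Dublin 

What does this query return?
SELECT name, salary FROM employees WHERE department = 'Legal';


Filtering: department = 'Legal'
Matching rows: 1

1 rows:
Jack, 90000


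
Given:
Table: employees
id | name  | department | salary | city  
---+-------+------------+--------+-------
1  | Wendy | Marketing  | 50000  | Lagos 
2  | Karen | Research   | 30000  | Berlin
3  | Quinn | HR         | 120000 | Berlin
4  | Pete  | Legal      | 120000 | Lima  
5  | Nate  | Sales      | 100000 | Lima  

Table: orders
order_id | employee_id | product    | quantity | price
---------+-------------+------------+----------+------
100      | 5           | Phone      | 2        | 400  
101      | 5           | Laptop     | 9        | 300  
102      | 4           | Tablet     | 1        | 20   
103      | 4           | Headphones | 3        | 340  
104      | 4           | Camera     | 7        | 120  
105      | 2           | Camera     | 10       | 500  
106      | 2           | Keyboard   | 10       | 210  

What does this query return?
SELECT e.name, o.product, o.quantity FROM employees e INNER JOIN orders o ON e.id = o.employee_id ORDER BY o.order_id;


Joining employees.id = orders.employee_id:
  employee Nate (id=5) -> order Phone
  employee Nate (id=5) -> order Laptop
  employee Pete (id=4) -> order Tablet
  employee Pete (id=4) -> order Headphones
  employee Pete (id=4) -> order Camera
  employee Karen (id=2) -> order Camera
  employee Karen (id=2) -> order Keyboard


7 rows:
Nate, Phone, 2
Nate, Laptop, 9
Pete, Tablet, 1
Pete, Headphones, 3
Pete, Camera, 7
Karen, Camera, 10
Karen, Keyboard, 10


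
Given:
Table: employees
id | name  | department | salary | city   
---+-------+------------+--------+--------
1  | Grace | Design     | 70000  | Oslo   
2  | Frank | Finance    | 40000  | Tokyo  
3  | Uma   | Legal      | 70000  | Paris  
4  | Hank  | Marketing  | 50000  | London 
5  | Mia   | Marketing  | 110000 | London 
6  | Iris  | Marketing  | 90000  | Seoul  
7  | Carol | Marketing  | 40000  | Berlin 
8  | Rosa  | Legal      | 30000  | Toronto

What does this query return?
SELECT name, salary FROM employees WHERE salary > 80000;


Filtering: salary > 80000
Matching: 2 rows

2 rows:
Mia, 110000
Iris, 90000


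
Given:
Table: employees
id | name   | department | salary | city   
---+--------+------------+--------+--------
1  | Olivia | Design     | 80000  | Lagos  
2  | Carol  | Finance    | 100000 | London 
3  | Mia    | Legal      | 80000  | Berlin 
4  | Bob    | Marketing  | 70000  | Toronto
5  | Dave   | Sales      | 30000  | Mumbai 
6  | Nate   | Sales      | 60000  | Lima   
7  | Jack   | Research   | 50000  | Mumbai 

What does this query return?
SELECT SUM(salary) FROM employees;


SUM(salary) = 80000 + 100000 + 80000 + 70000 + 30000 + 60000 + 50000 = 470000

470000


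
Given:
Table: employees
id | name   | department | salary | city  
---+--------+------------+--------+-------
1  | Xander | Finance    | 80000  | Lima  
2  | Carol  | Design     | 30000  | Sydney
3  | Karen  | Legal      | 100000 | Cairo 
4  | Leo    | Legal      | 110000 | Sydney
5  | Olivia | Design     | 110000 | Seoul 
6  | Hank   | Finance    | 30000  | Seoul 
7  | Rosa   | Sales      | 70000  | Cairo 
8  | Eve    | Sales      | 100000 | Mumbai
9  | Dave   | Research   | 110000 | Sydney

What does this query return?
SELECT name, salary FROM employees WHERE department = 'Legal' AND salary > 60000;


Filtering: department = 'Legal' AND salary > 60000
Matching: 2 rows

2 rows:
Karen, 100000
Leo, 110000


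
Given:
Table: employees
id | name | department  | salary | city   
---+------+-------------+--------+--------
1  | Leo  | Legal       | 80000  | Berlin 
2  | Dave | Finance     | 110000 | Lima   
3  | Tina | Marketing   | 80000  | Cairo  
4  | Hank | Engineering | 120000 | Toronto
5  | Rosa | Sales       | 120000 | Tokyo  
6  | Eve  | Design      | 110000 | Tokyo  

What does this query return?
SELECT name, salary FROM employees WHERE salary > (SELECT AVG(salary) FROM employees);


Subquery: AVG(salary) = 103333.33
Filtering: salary > 103333.33
  Dave (110000) -> MATCH
  Hank (120000) -> MATCH
  Rosa (120000) -> MATCH
  Eve (110000) -> MATCH


4 rows:
Dave, 110000
Hank, 120000
Rosa, 120000
Eve, 110000


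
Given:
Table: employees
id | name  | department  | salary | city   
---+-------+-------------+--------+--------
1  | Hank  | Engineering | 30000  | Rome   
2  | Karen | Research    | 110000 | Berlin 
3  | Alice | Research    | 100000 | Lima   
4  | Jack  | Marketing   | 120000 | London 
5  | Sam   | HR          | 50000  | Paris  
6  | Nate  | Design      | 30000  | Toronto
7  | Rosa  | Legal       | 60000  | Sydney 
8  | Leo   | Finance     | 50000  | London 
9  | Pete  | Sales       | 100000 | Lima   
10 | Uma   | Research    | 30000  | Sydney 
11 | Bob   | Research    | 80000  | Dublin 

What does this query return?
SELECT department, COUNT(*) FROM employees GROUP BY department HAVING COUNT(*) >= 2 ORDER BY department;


Groups with count >= 2:
  Research: 4 -> PASS
  Design: 1 -> filtered out
  Engineering: 1 -> filtered out
  Finance: 1 -> filtered out
  HR: 1 -> filtered out
  Legal: 1 -> filtered out
  Marketing: 1 -> filtered out
  Sales: 1 -> filtered out


1 groups:
Research, 4


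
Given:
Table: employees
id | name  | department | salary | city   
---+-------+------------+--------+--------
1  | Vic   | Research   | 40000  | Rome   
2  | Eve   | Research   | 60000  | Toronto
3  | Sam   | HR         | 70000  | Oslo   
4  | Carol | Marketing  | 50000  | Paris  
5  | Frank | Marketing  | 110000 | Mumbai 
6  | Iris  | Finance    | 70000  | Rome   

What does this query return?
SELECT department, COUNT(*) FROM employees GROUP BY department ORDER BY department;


Assigning each row to its department group:
  Vic -> Research
  Eve -> Research
  Sam -> HR
  Carol -> Marketing
  Frank -> Marketing
  Iris -> Finance


4 groups:
Finance, 1
HR, 1
Marketing, 2
Research, 2


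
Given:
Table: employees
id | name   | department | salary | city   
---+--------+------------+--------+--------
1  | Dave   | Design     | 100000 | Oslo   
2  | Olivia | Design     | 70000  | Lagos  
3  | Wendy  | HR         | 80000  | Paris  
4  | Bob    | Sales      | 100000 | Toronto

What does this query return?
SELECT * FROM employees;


SELECT * returns all 4 rows with all columns

4 rows:
1, Dave, Design, 100000, Oslo
2, Olivia, Design, 70000, Lagos
3, Wendy, HR, 80000, Paris
4, Bob, Sales, 100000, Toronto


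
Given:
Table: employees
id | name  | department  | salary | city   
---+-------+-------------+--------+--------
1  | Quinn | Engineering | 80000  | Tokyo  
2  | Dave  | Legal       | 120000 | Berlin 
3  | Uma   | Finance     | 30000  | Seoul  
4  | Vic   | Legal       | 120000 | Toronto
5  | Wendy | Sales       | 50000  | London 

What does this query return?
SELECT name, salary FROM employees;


Projecting columns: name, salary

5 rows:
Quinn, 80000
Dave, 120000
Uma, 30000
Vic, 120000
Wendy, 50000


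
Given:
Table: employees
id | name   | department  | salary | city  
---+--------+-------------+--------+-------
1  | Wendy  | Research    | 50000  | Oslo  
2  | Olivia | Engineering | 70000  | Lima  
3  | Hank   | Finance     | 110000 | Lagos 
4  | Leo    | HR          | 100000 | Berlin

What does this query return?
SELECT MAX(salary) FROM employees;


Salaries: 50000, 70000, 110000, 100000
MAX = 110000

110000


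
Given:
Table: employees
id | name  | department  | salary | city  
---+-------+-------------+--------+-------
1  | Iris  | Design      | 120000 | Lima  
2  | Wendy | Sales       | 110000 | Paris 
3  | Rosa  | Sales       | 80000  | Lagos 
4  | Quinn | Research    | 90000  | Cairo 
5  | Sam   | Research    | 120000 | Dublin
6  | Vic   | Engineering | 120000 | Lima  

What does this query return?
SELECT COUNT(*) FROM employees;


COUNT(*) counts all rows

6


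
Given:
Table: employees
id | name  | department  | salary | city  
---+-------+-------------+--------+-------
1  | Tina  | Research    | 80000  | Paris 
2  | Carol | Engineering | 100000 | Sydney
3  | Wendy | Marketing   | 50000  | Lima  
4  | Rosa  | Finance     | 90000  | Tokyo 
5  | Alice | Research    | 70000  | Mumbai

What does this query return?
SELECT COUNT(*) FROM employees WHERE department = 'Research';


Counting rows where department = 'Research'
  Tina -> MATCH
  Alice -> MATCH


2


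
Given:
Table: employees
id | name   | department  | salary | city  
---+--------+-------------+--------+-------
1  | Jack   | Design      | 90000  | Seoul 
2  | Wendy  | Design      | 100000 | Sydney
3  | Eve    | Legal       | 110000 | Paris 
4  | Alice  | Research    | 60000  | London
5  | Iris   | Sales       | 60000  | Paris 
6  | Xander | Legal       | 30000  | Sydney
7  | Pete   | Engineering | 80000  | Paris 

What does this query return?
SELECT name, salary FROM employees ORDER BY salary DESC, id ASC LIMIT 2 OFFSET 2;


Sort by salary DESC (id ASC tiebreak), then skip 2 and take 2
Rows 3 through 4

2 rows:
Jack, 90000
Pete, 80000


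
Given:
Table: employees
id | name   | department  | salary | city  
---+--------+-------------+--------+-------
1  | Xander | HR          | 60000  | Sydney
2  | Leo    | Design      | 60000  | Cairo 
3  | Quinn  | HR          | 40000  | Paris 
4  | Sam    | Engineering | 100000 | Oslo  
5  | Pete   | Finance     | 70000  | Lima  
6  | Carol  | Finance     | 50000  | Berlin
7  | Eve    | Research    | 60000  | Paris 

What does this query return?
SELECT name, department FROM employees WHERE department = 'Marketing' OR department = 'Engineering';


Filtering: department = 'Marketing' OR 'Engineering'
Matching: 1 rows

1 rows:
Sam, Engineering


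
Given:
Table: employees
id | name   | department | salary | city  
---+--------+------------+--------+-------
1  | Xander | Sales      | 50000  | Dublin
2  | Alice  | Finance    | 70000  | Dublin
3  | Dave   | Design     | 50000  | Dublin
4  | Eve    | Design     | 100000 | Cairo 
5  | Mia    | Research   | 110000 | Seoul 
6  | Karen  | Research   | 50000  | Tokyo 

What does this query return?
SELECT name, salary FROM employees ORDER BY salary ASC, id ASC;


Sorting by salary ASC, then id ASC for ties

6 rows:
Xander, 50000
Dave, 50000
Karen, 50000
Alice, 70000
Eve, 100000
Mia, 110000


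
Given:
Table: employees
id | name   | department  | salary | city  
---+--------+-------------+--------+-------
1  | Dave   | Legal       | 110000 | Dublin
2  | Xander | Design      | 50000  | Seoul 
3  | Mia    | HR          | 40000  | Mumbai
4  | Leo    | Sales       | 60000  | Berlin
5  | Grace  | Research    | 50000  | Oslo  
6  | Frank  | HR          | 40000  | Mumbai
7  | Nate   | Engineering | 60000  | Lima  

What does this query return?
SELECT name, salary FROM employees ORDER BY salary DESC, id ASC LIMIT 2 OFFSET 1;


Sort by salary DESC (id ASC tiebreak), then skip 1 and take 2
Rows 2 through 3

2 rows:
Leo, 60000
Nate, 60000


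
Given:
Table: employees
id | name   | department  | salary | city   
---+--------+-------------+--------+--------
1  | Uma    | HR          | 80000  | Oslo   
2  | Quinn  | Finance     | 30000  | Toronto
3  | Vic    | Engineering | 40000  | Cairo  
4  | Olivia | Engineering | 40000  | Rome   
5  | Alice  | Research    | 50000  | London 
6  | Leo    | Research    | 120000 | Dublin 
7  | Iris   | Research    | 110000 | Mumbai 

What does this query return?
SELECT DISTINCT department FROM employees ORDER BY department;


All 'department' values (row order): HR, Finance, Engineering, Engineering, Research, Research, Research
Removing duplicates leaves 4 unique value(s).

4 values:
Engineering
Finance
HR
Research


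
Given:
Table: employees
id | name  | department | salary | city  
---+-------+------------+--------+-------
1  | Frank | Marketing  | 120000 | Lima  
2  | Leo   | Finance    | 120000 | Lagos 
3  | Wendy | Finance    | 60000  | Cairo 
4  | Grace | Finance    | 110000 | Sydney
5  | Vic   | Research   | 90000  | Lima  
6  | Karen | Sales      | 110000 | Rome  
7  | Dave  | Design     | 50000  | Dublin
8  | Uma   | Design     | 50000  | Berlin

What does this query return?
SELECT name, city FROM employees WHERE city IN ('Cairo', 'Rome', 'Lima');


Filtering: city IN ('Cairo', 'Rome', 'Lima')
Matching: 4 rows

4 rows:
Frank, Lima
Wendy, Cairo
Vic, Lima
Karen, Rome


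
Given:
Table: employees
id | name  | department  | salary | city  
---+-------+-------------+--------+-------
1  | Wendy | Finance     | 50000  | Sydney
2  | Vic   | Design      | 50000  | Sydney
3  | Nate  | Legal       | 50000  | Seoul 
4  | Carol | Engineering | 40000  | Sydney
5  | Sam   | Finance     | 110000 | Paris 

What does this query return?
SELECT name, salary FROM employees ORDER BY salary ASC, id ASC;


Sorting by salary ASC, then id ASC for ties

5 rows:
Carol, 40000
Wendy, 50000
Vic, 50000
Nate, 50000
Sam, 110000


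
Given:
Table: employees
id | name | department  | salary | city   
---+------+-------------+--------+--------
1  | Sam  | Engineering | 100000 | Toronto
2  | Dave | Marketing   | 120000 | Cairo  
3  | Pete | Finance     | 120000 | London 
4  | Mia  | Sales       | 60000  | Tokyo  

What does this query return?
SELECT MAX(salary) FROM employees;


Salaries: 100000, 120000, 120000, 60000
MAX = 120000

120000


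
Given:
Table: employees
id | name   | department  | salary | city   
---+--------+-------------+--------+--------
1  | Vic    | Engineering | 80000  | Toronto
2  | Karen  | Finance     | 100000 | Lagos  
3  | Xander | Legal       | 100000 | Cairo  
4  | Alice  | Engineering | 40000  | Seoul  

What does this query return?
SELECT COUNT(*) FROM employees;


COUNT(*) counts all rows

4


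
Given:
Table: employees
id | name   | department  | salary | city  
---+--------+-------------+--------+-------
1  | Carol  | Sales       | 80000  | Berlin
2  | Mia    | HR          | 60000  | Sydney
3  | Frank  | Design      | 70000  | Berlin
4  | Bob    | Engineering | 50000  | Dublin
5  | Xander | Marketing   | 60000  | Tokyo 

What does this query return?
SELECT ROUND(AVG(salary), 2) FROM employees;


SUM(salary) = 320000
COUNT = 5
ROUND(AVG, 2) = ROUND(320000 / 5, 2) = 64000.0

64000.0


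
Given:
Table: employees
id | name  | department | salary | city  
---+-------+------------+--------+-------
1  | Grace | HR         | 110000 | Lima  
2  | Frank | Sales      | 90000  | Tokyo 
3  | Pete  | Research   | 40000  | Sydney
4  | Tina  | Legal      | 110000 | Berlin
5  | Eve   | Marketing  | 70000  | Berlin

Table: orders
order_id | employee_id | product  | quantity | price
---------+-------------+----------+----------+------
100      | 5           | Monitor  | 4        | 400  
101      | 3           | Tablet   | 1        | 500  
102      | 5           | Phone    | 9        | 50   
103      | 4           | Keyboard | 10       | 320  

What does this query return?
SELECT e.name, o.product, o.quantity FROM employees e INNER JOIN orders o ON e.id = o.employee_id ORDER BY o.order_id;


Joining employees.id = orders.employee_id:
  employee Eve (id=5) -> order Monitor
  employee Pete (id=3) -> order Tablet
  employee Eve (id=5) -> order Phone
  employee Tina (id=4) -> order Keyboard


4 rows:
Eve, Monitor, 4
Pete, Tablet, 1
Eve, Phone, 9
Tina, Keyboard, 10


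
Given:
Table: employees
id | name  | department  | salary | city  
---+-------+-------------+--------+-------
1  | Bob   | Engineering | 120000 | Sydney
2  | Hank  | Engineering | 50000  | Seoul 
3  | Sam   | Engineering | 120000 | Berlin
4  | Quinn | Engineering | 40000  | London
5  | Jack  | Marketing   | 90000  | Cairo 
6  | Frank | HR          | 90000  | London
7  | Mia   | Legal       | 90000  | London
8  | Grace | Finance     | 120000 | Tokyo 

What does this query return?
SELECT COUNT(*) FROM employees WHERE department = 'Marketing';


Counting rows where department = 'Marketing'
  Jack -> MATCH


1


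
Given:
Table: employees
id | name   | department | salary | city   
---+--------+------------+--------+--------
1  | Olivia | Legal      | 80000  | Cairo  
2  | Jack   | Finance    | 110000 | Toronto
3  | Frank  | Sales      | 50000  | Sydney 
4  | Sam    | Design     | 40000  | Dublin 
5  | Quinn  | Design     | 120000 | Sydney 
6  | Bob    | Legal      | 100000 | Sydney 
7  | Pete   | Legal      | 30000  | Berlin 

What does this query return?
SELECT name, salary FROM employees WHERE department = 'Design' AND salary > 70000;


Filtering: department = 'Design' AND salary > 70000
Matching: 1 rows

1 rows:
Quinn, 120000


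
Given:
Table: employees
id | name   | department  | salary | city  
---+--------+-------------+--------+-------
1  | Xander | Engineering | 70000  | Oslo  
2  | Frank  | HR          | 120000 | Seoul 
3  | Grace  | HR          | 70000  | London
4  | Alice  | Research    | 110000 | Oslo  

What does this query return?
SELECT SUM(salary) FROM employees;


SUM(salary) = 70000 + 120000 + 70000 + 110000 = 370000

370000


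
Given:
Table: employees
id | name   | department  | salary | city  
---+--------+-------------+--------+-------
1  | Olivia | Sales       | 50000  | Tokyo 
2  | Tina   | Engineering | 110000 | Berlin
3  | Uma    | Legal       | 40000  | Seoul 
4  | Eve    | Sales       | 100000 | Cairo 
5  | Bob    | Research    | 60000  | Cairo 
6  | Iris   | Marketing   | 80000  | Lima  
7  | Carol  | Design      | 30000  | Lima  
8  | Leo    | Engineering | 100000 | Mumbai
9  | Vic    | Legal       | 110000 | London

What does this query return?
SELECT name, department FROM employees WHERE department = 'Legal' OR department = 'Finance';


Filtering: department = 'Legal' OR 'Finance'
Matching: 2 rows

2 rows:
Uma, Legal
Vic, Legal


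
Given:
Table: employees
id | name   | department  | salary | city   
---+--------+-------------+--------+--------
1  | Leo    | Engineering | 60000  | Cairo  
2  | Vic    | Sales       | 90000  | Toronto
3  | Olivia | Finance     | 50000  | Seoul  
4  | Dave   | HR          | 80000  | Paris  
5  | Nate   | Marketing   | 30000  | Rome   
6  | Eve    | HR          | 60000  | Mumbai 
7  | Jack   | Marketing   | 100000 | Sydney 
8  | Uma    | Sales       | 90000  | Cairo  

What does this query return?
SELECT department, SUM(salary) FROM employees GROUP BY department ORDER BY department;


Summing salary within each department:
  Engineering: 60000 = 60000
  Finance: 50000 = 50000
  HR: 80000 + 60000 = 140000
  Marketing: 30000 + 100000 = 130000
  Sales: 90000 + 90000 = 180000


5 groups:
Engineering, 60000
Finance, 50000
HR, 140000
Marketing, 130000
Sales, 180000


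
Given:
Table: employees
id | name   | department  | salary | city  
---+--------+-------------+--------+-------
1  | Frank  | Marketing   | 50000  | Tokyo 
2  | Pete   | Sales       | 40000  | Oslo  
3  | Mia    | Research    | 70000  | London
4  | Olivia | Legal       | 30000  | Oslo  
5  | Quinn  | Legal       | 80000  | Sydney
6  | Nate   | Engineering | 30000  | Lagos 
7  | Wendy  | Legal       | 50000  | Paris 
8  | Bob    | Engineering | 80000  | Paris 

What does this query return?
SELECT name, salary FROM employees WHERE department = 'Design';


Filtering: department = 'Design'
Matching rows: 0

Empty result set (0 rows)


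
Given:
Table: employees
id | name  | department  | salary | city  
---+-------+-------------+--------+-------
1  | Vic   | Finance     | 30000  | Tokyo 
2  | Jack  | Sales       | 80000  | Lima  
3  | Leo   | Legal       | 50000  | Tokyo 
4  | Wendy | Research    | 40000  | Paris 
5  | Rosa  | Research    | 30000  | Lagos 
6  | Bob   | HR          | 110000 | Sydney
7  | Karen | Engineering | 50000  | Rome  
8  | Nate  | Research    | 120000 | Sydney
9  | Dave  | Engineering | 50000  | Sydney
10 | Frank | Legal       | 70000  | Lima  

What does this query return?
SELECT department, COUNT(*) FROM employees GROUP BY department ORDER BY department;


Assigning each row to its department group:
  Vic -> Finance
  Jack -> Sales
  Leo -> Legal
  Wendy -> Research
  Rosa -> Research
  Bob -> HR
  Karen -> Engineering
  Nate -> Research
  Dave -> Engineering
  Frank -> Legal


6 groups:
Engineering, 2
Finance, 1
HR, 1
Legal, 2
Research, 3
Sales, 1


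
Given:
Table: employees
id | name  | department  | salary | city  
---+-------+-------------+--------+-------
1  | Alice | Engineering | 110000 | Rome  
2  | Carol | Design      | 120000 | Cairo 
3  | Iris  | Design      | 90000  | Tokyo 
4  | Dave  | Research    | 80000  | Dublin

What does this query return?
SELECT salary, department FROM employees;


Projecting columns: salary, department

4 rows:
110000, Engineering
120000, Design
90000, Design
80000, Research


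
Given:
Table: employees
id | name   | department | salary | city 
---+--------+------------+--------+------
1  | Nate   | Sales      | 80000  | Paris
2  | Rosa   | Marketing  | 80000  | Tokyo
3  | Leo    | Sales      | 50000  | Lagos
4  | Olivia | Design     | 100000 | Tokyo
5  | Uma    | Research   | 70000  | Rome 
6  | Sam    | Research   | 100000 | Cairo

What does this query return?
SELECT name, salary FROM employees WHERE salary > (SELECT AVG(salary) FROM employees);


Subquery: AVG(salary) = 80000.0
Filtering: salary > 80000.0
  Olivia (100000) -> MATCH
  Sam (100000) -> MATCH


2 rows:
Olivia, 100000
Sam, 100000


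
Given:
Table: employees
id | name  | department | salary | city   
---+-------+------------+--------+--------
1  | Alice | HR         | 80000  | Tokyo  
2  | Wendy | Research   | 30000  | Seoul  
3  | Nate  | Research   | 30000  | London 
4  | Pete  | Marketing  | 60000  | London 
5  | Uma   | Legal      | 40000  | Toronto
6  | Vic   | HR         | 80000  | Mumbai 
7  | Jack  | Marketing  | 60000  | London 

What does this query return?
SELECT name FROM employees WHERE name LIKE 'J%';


LIKE 'J%' matches names starting with 'J'
Matching: 1

1 rows:
Jack


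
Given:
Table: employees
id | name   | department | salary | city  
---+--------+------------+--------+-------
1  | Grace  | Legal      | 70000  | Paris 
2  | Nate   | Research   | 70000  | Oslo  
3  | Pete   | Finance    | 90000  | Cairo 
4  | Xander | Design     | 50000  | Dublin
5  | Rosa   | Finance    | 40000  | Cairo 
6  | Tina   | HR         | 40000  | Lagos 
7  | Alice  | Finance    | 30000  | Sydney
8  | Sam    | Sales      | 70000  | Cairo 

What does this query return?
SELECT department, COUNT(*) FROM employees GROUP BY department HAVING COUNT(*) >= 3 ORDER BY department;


Groups with count >= 3:
  Finance: 3 -> PASS
  Design: 1 -> filtered out
  HR: 1 -> filtered out
  Legal: 1 -> filtered out
  Research: 1 -> filtered out
  Sales: 1 -> filtered out


1 groups:
Finance, 3


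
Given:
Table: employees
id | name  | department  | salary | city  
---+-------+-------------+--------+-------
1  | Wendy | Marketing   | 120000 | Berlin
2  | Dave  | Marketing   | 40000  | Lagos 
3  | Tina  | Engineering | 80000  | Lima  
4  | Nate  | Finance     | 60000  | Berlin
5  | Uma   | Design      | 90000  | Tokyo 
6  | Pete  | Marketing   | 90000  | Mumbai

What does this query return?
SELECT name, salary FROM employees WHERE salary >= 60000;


Filtering: salary >= 60000
Matching: 5 rows

5 rows:
Wendy, 120000
Tina, 80000
Nate, 60000
Uma, 90000
Pete, 90000


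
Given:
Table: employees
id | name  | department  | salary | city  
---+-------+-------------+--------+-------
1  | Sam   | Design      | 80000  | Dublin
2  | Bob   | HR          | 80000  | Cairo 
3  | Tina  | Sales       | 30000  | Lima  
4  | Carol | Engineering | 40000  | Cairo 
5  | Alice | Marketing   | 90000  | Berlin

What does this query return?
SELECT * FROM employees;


SELECT * returns all 5 rows with all columns

5 rows:
1, Sam, Design, 80000, Dublin
2, Bob, HR, 80000, Cairo
3, Tina, Sales, 30000, Lima
4, Carol, Engineering, 40000, Cairo
5, Alice, Marketing, 90000, Berlin


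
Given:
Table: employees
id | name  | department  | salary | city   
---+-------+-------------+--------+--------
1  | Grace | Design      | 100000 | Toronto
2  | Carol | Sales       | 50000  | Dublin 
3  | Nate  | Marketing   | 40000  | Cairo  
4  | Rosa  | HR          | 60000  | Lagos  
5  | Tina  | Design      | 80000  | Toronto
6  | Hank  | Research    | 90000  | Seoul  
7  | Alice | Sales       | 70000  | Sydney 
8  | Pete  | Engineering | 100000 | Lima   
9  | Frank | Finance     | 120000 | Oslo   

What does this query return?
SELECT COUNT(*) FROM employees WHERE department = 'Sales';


Counting rows where department = 'Sales'
  Carol -> MATCH
  Alice -> MATCH


2


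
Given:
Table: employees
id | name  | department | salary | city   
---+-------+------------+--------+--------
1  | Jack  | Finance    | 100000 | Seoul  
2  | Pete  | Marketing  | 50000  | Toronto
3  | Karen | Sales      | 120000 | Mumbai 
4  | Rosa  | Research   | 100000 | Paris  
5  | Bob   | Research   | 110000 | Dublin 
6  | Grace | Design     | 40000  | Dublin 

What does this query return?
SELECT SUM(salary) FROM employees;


SUM(salary) = 100000 + 50000 + 120000 + 100000 + 110000 + 40000 = 520000

520000


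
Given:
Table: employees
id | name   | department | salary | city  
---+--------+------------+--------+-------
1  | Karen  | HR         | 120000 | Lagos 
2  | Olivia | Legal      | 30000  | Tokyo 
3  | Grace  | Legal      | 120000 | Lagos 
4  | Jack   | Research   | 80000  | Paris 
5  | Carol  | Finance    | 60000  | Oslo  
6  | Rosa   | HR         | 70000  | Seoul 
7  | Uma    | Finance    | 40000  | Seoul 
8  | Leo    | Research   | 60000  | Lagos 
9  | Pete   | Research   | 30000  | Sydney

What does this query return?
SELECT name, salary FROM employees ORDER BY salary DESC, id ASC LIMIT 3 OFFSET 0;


Sort by salary DESC (id ASC tiebreak), then skip 0 and take 3
Rows 1 through 3

3 rows:
Karen, 120000
Grace, 120000
Jack, 80000


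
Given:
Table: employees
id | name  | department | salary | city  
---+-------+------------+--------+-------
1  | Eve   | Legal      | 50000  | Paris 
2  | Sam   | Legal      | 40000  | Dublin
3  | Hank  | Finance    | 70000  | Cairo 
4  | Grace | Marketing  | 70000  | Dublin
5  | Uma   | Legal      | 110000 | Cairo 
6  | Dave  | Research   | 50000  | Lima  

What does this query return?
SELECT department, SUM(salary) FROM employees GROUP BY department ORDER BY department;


Summing salary within each department:
  Finance: 70000 = 70000
  Legal: 50000 + 40000 + 110000 = 200000
  Marketing: 70000 = 70000
  Research: 50000 = 50000


4 groups:
Finance, 70000
Legal, 200000
Marketing, 70000
Research, 50000


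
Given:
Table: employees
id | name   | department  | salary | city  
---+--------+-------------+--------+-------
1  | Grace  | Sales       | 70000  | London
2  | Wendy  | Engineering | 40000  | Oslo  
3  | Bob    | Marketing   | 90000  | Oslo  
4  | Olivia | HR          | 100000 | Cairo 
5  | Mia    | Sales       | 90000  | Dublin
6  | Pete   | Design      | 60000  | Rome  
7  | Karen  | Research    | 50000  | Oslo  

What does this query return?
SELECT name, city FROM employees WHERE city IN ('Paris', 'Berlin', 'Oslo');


Filtering: city IN ('Paris', 'Berlin', 'Oslo')
Matching: 3 rows

3 rows:
Wendy, Oslo
Bob, Oslo
Karen, Oslo


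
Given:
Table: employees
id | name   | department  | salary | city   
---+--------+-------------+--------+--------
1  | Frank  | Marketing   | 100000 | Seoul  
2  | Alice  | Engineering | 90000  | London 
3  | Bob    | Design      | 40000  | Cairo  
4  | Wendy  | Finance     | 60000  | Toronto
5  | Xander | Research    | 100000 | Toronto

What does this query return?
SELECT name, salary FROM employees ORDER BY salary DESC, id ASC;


Sorting by salary DESC, then id ASC for ties

5 rows:
Frank, 100000
Xander, 100000
Alice, 90000
Wendy, 60000
Bob, 40000


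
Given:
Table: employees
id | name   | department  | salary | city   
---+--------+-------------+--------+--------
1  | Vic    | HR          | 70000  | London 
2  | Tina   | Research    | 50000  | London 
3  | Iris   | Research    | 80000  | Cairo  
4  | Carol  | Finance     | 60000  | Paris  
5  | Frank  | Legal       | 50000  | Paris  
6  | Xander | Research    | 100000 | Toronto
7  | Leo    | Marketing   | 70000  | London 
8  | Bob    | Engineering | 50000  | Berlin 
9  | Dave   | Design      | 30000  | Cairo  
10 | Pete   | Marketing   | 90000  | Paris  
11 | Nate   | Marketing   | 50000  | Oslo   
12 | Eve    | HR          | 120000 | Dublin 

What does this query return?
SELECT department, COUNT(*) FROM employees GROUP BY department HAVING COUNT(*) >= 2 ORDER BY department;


Groups with count >= 2:
  HR: 2 -> PASS
  Marketing: 3 -> PASS
  Research: 3 -> PASS
  Design: 1 -> filtered out
  Engineering: 1 -> filtered out
  Finance: 1 -> filtered out
  Legal: 1 -> filtered out


3 groups:
HR, 2
Marketing, 3
Research, 3


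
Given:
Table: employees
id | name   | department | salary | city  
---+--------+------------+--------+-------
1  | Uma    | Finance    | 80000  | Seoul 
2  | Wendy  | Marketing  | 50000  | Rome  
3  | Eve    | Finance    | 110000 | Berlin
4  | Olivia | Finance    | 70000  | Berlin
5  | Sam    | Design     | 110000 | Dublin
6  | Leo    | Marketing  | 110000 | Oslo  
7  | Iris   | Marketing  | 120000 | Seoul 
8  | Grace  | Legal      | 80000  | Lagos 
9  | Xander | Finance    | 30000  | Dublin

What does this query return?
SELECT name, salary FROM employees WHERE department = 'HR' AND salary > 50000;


Filtering: department = 'HR' AND salary > 50000
Matching: 0 rows

Empty result set (0 rows)


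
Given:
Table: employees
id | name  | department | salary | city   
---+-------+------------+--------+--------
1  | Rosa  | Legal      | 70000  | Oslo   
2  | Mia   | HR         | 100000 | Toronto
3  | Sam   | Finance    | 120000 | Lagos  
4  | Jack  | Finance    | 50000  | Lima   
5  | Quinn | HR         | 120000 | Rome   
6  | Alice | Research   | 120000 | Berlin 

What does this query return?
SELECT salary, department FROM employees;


Projecting columns: salary, department

6 rows:
70000, Legal
100000, HR
120000, Finance
50000, Finance
120000, HR
120000, Research


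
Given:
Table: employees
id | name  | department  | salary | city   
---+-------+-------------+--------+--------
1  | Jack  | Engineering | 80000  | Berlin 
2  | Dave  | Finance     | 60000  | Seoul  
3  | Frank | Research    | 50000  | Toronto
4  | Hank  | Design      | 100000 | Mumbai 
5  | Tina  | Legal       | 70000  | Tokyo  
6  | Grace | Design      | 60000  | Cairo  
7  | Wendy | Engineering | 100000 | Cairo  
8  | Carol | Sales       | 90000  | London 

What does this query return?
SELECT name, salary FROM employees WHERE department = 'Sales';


Filtering: department = 'Sales'
Matching rows: 1

1 rows:
Carol, 90000


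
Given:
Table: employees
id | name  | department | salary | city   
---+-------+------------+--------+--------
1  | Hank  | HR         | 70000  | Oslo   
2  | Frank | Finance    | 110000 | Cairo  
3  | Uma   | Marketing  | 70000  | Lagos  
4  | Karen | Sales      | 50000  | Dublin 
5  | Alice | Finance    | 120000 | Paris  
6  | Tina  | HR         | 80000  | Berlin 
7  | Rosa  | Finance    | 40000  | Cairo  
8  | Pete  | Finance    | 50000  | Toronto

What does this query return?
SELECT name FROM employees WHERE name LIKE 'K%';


LIKE 'K%' matches names starting with 'K'
Matching: 1

1 rows:
Karen


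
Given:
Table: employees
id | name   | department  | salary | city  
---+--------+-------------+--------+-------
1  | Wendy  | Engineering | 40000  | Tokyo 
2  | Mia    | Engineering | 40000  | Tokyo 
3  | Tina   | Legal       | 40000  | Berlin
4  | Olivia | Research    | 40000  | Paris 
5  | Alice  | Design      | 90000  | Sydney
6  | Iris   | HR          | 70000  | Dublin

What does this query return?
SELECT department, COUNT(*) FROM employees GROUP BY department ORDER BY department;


Assigning each row to its department group:
  Wendy -> Engineering
  Mia -> Engineering
  Tina -> Legal
  Olivia -> Research
  Alice -> Design
  Iris -> HR


5 groups:
Design, 1
Engineering, 2
HR, 1
Legal, 1
Research, 1
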